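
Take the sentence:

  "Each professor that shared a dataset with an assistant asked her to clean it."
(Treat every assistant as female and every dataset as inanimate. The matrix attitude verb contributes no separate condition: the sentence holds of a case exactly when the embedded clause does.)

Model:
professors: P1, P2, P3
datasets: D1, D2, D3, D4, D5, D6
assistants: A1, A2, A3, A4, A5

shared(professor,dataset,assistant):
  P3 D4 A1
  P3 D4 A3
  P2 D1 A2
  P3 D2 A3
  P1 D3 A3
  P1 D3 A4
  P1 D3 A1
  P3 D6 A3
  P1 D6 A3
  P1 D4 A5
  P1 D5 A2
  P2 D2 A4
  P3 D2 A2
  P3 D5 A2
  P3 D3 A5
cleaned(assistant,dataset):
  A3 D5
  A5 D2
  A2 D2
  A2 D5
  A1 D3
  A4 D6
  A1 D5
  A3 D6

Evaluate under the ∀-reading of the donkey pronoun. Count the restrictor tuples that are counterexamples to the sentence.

9

"her" takes "an assistant" as antecedent and "it" takes "a dataset"; both are donkey pronouns co-varying with the restrictor.
Strong reading: for every (p,d,a) with shared(p,d,a), cleaned(a,d).
Restrictor triples: (P1,D3,A1)→cleaned(A1,D3) ✓  (P1,D3,A3)→cleaned(A3,D3) ✗  (P1,D3,A4)→cleaned(A4,D3) ✗  (P1,D4,A5)→cleaned(A5,D4) ✗  (P1,D5,A2)→cleaned(A2,D5) ✓  (P1,D6,A3)→cleaned(A3,D6) ✓  (P2,D1,A2)→cleaned(A2,D1) ✗  (P2,D2,A4)→cleaned(A4,D2) ✗  (P3,D2,A2)→cleaned(A2,D2) ✓  (P3,D2,A3)→cleaned(A3,D2) ✗  (P3,D3,A5)→cleaned(A5,D3) ✗  (P3,D4,A1)→cleaned(A1,D4) ✗  (P3,D4,A3)→cleaned(A3,D4) ✗  (P3,D5,A2)→cleaned(A2,D5) ✓  (P3,D6,A3)→cleaned(A3,D6) ✓
Counterexamples (restrictor triples failing the scope): 9.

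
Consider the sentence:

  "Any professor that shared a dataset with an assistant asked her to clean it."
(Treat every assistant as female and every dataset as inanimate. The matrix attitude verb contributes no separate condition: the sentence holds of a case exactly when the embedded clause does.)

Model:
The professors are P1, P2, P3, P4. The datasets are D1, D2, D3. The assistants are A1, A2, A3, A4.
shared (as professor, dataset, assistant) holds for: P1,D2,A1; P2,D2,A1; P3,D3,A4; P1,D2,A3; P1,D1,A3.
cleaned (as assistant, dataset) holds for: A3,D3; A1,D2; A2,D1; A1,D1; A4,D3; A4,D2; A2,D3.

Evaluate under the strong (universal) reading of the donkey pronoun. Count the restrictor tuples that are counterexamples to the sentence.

2

"her" takes "an assistant" as antecedent and "it" takes "a dataset"; both are donkey pronouns co-varying with the restrictor.
Strong reading: for every (p,d,a) with shared(p,d,a), cleaned(a,d).
Restrictor triples: (P1,D1,A3)→cleaned(A3,D1) ✗  (P1,D2,A1)→cleaned(A1,D2) ✓  (P1,D2,A3)→cleaned(A3,D2) ✗  (P2,D2,A1)→cleaned(A1,D2) ✓  (P3,D3,A4)→cleaned(A4,D3) ✓
Counterexamples (restrictor triples failing the scope): 2.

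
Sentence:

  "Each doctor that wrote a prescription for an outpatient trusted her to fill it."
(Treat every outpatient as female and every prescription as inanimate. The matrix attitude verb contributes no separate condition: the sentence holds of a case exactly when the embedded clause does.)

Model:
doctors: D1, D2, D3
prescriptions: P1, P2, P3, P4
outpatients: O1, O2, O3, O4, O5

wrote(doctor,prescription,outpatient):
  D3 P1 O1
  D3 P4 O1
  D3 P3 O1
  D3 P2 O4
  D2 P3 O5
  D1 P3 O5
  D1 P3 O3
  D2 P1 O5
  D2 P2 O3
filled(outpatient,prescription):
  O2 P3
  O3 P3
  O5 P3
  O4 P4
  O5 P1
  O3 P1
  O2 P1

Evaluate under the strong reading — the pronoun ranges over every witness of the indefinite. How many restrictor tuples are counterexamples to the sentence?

"her" takes "an outpatient" as antecedent and "it" takes "a prescription"; both are donkey pronouns co-varying with the restrictor.
Strong reading: for every (d,p,o) with wrote(d,p,o), filled(o,p).
Restrictor triples: (D1,P3,O3)→filled(O3,P3) ✓  (D1,P3,O5)→filled(O5,P3) ✓  (D2,P1,O5)→filled(O5,P1) ✓  (D2,P2,O3)→filled(O3,P2) ✗  (D2,P3,O5)→filled(O5,P3) ✓  (D3,P1,O1)→filled(O1,P1) ✗  (D3,P2,O4)→filled(O4,P2) ✗  (D3,P3,O1)→filled(O1,P3) ✗  (D3,P4,O1)→filled(O1,P4) ✗
Counterexamples (restrictor triples failing the scope): 5.

5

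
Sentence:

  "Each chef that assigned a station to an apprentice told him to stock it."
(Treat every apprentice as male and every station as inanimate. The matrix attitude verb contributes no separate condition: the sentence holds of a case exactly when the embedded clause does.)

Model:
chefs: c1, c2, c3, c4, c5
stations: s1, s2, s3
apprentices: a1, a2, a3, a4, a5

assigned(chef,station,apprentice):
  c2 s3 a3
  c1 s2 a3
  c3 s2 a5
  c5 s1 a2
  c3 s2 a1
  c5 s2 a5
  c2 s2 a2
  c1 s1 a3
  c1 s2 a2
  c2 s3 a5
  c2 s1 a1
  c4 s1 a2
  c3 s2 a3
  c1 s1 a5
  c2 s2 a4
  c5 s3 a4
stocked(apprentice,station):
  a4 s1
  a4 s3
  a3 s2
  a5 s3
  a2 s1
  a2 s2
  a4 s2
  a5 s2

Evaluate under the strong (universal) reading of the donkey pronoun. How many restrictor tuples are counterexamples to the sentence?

"him" takes "an apprentice" as antecedent and "it" takes "a station"; both are donkey pronouns co-varying with the restrictor.
Strong reading: for every (c,s,a) with assigned(c,s,a), stocked(a,s).
Restrictor triples: (c1,s1,a3)→stocked(a3,s1) ✗  (c1,s1,a5)→stocked(a5,s1) ✗  (c1,s2,a2)→stocked(a2,s2) ✓  (c1,s2,a3)→stocked(a3,s2) ✓  (c2,s1,a1)→stocked(a1,s1) ✗  (c2,s2,a2)→stocked(a2,s2) ✓  (c2,s2,a4)→stocked(a4,s2) ✓  (c2,s3,a3)→stocked(a3,s3) ✗  (c2,s3,a5)→stocked(a5,s3) ✓  (c3,s2,a1)→stocked(a1,s2) ✗  (c3,s2,a3)→stocked(a3,s2) ✓  (c3,s2,a5)→stocked(a5,s2) ✓  (c4,s1,a2)→stocked(a2,s1) ✓  (c5,s1,a2)→stocked(a2,s1) ✓  (c5,s2,a5)→stocked(a5,s2) ✓  (c5,s3,a4)→stocked(a4,s3) ✓
Counterexamples (restrictor triples failing the scope): 5.

5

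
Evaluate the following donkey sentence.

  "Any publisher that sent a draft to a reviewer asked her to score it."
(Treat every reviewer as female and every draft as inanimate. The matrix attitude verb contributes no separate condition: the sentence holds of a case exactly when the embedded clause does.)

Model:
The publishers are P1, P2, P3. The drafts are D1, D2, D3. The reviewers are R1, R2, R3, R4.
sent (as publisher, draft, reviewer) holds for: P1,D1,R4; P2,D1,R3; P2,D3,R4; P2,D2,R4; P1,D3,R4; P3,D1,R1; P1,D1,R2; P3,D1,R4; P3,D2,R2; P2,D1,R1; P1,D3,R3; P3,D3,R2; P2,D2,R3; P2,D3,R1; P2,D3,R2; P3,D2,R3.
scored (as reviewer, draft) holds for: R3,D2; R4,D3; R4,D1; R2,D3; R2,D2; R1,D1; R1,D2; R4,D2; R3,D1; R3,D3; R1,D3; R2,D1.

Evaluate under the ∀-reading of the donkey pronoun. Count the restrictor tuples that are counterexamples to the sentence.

0

"her" takes "a reviewer" as antecedent and "it" takes "a draft"; both are donkey pronouns co-varying with the restrictor.
Strong reading: for every (p,d,r) with sent(p,d,r), scored(r,d).
Restrictor triples: (P1,D1,R2)→scored(R2,D1) ✓  (P1,D1,R4)→scored(R4,D1) ✓  (P1,D3,R3)→scored(R3,D3) ✓  (P1,D3,R4)→scored(R4,D3) ✓  (P2,D1,R1)→scored(R1,D1) ✓  (P2,D1,R3)→scored(R3,D1) ✓  (P2,D2,R3)→scored(R3,D2) ✓  (P2,D2,R4)→scored(R4,D2) ✓  (P2,D3,R1)→scored(R1,D3) ✓  (P2,D3,R2)→scored(R2,D3) ✓  (P2,D3,R4)→scored(R4,D3) ✓  (P3,D1,R1)→scored(R1,D1) ✓  (P3,D1,R4)→scored(R4,D1) ✓  (P3,D2,R2)→scored(R2,D2) ✓  (P3,D2,R3)→scored(R3,D2) ✓  (P3,D3,R2)→scored(R2,D3) ✓
Counterexamples (restrictor triples failing the scope): 0.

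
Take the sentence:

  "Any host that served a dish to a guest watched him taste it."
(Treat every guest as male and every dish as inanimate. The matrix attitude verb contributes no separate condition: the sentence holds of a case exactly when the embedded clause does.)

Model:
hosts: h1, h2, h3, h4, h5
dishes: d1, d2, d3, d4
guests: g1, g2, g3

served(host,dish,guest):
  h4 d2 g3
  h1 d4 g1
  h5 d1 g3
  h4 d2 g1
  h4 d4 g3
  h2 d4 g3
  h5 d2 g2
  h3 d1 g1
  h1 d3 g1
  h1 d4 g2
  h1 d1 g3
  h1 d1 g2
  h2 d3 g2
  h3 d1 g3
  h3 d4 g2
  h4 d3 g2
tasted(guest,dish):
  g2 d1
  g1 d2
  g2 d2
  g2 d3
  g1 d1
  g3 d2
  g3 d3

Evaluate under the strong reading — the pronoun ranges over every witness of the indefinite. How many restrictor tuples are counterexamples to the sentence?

"him" takes "a guest" as antecedent and "it" takes "a dish"; both are donkey pronouns co-varying with the restrictor.
Strong reading: for every (h,d,g) with served(h,d,g), tasted(g,d).
Restrictor triples: (h1,d1,g2)→tasted(g2,d1) ✓  (h1,d1,g3)→tasted(g3,d1) ✗  (h1,d3,g1)→tasted(g1,d3) ✗  (h1,d4,g1)→tasted(g1,d4) ✗  (h1,d4,g2)→tasted(g2,d4) ✗  (h2,d3,g2)→tasted(g2,d3) ✓  (h2,d4,g3)→tasted(g3,d4) ✗  (h3,d1,g1)→tasted(g1,d1) ✓  (h3,d1,g3)→tasted(g3,d1) ✗  (h3,d4,g2)→tasted(g2,d4) ✗  (h4,d2,g1)→tasted(g1,d2) ✓  (h4,d2,g3)→tasted(g3,d2) ✓  (h4,d3,g2)→tasted(g2,d3) ✓  (h4,d4,g3)→tasted(g3,d4) ✗  (h5,d1,g3)→tasted(g3,d1) ✗  (h5,d2,g2)→tasted(g2,d2) ✓
Counterexamples (restrictor triples failing the scope): 9.

9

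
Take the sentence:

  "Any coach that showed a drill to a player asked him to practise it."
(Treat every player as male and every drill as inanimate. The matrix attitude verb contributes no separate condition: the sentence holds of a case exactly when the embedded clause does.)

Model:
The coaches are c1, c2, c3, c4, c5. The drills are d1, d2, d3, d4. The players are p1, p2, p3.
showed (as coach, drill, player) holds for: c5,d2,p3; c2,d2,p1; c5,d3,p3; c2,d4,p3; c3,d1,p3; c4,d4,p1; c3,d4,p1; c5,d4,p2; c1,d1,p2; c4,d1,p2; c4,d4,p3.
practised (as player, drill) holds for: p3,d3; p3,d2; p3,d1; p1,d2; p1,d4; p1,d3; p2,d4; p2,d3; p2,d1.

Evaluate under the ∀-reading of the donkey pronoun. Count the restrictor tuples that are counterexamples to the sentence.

2

"him" takes "a player" as antecedent and "it" takes "a drill"; both are donkey pronouns co-varying with the restrictor.
Strong reading: for every (c,d,p) with showed(c,d,p), practised(p,d).
Restrictor triples: (c1,d1,p2)→practised(p2,d1) ✓  (c2,d2,p1)→practised(p1,d2) ✓  (c2,d4,p3)→practised(p3,d4) ✗  (c3,d1,p3)→practised(p3,d1) ✓  (c3,d4,p1)→practised(p1,d4) ✓  (c4,d1,p2)→practised(p2,d1) ✓  (c4,d4,p1)→practised(p1,d4) ✓  (c4,d4,p3)→practised(p3,d4) ✗  (c5,d2,p3)→practised(p3,d2) ✓  (c5,d3,p3)→practised(p3,d3) ✓  (c5,d4,p2)→practised(p2,d4) ✓
Counterexamples (restrictor triples failing the scope): 2.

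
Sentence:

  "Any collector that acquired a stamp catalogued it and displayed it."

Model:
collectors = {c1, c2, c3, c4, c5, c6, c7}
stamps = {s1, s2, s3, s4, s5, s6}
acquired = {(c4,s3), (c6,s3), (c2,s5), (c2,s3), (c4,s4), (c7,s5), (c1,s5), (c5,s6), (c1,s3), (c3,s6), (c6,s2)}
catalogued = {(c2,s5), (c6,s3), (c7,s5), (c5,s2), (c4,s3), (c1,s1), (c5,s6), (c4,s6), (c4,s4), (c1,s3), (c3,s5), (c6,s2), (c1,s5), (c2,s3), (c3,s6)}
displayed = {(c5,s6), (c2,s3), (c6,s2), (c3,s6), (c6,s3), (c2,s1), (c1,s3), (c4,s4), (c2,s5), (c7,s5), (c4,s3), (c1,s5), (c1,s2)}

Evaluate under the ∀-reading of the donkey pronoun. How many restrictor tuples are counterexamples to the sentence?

0

"it" takes "a stamp" as antecedent — a donkey pronoun bound across the clause boundary.
Strong reading: for every (c,s) with acquired(c,s), catalogued(c,s) ∧ displayed(c,s).
Restrictor pairs: (c1,s3) ✓  (c1,s5) ✓  (c2,s3) ✓  (c2,s5) ✓  (c3,s6) ✓  (c4,s3) ✓  (c4,s4) ✓  (c5,s6) ✓  (c6,s2) ✓  (c6,s3) ✓  (c7,s5) ✓
Counterexamples (restrictor pairs failing the scope): 0.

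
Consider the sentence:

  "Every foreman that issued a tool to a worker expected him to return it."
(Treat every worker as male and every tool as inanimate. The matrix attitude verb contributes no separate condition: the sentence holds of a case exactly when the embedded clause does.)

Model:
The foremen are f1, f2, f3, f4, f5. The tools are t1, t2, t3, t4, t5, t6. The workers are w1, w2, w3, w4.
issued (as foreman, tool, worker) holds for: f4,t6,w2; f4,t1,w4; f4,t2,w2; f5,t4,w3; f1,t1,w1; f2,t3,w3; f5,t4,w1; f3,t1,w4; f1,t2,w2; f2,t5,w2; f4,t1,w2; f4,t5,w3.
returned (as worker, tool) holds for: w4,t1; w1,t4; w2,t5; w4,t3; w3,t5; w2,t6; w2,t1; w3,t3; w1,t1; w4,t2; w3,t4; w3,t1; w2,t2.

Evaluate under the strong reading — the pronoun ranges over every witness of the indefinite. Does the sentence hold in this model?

"him" takes "a worker" as antecedent and "it" takes "a tool"; both are donkey pronouns co-varying with the restrictor.
Strong reading: for every (f,t,w) with issued(f,t,w), returned(w,t).
Restrictor triples: (f1,t1,w1)→returned(w1,t1) ✓  (f1,t2,w2)→returned(w2,t2) ✓  (f2,t3,w3)→returned(w3,t3) ✓  (f2,t5,w2)→returned(w2,t5) ✓  (f3,t1,w4)→returned(w4,t1) ✓  (f4,t1,w2)→returned(w2,t1) ✓  (f4,t1,w4)→returned(w4,t1) ✓  (f4,t2,w2)→returned(w2,t2) ✓  (f4,t5,w3)→returned(w3,t5) ✓  (f4,t6,w2)→returned(w2,t6) ✓  (f5,t4,w1)→returned(w1,t4) ✓  (f5,t4,w3)→returned(w3,t4) ✓
Every restrictor triple satisfies the scope.

True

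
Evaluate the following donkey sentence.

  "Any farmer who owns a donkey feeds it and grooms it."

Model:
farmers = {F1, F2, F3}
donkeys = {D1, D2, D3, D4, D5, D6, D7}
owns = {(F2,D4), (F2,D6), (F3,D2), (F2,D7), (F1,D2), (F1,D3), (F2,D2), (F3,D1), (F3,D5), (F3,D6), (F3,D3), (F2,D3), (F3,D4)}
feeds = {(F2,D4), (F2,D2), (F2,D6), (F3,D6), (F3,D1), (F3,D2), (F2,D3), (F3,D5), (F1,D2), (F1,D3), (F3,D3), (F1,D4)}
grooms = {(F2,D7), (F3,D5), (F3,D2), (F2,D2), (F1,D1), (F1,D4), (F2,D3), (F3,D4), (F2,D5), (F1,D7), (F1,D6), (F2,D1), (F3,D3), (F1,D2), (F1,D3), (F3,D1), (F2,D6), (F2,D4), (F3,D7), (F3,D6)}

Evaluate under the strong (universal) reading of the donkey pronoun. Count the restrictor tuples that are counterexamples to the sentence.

"it" takes "a donkey" as antecedent — a donkey pronoun bound across the clause boundary.
Strong reading: for every (f,d) with owns(f,d), feeds(f,d) ∧ grooms(f,d).
Restrictor pairs: (F1,D2) ✓  (F1,D3) ✓  (F2,D2) ✓  (F2,D3) ✓  (F2,D4) ✓  (F2,D6) ✓  (F2,D7) ✗  (F3,D1) ✓  (F3,D2) ✓  (F3,D3) ✓  (F3,D4) ✗  (F3,D5) ✓  (F3,D6) ✓
Counterexamples (restrictor pairs failing the scope): 2.

2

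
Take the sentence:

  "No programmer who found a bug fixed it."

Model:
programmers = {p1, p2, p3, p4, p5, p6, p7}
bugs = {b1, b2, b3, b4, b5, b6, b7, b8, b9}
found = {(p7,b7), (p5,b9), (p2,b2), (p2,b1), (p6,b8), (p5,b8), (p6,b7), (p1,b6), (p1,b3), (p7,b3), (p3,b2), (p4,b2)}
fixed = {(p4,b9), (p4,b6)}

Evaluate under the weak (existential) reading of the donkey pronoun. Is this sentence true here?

"it" takes "a bug" as antecedent — a donkey pronoun bound across the clause boundary.
Truth condition: for no (p,b) with found(p,b) does fixed(p,b) hold.
Restrictor pairs — does the scope hold? (p1,b3):fails  (p1,b6):fails  (p2,b1):fails  (p2,b2):fails  (p3,b2):fails  (p4,b2):fails  (p5,b8):fails  (p5,b9):fails  (p6,b7):fails  (p6,b8):fails  (p7,b3):fails  (p7,b7):fails
Scope holds for no restrictor pair, so the sentence is true.

True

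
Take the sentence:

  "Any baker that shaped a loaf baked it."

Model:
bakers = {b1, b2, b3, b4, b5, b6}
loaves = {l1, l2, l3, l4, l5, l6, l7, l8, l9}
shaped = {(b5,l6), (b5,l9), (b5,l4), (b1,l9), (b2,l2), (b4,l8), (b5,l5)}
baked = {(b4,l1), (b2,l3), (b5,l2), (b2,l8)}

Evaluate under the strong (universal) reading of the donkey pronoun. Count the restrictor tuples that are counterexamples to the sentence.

"it" takes "a loaf" as antecedent — a donkey pronoun bound across the clause boundary.
Strong reading: for every (b,l) with shaped(b,l), baked(b,l).
Restrictor pairs: (b1,l9) ✗  (b2,l2) ✗  (b4,l8) ✗  (b5,l4) ✗  (b5,l5) ✗  (b5,l6) ✗  (b5,l9) ✗
Counterexamples (restrictor pairs failing the scope): 7.

7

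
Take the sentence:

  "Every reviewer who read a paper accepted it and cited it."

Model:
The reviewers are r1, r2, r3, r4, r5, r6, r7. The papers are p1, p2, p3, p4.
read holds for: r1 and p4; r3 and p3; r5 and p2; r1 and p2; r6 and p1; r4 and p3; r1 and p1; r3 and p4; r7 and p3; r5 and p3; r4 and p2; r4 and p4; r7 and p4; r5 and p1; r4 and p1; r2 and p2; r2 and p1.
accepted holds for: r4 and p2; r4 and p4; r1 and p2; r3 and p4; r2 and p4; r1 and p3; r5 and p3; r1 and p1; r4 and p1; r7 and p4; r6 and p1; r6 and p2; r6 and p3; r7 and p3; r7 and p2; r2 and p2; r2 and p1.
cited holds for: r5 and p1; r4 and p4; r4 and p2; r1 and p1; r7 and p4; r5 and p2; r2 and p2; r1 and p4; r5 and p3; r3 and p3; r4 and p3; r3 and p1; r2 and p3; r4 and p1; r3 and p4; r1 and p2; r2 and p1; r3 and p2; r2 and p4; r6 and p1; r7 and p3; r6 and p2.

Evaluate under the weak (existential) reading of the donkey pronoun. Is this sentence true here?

True

"it" takes "a paper" as antecedent — a donkey pronoun bound across the clause boundary.
Weak reading: every reviewer r with some read-paper has at least one read-paper p such that accepted(r,p) ∧ cited(r,p).
Per reviewer: r1:✓  r2:✓  r3:✓  r4:✓  r5:✓  r6:✓  r7:✓
Every reviewer in the restrictor has a witness.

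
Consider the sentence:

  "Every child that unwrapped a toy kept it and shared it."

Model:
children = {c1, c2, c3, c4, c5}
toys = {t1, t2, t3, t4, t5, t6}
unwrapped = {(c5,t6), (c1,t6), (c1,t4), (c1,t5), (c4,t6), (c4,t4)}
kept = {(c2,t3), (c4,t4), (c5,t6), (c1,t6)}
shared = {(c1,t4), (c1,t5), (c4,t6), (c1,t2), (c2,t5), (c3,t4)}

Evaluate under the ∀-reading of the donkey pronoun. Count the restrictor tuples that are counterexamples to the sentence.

6

"it" takes "a toy" as antecedent — a donkey pronoun bound across the clause boundary.
Strong reading: for every (c,t) with unwrapped(c,t), kept(c,t) ∧ shared(c,t).
Restrictor pairs: (c1,t4) ✗  (c1,t5) ✗  (c1,t6) ✗  (c4,t4) ✗  (c4,t6) ✗  (c5,t6) ✗
Counterexamples (restrictor pairs failing the scope): 6.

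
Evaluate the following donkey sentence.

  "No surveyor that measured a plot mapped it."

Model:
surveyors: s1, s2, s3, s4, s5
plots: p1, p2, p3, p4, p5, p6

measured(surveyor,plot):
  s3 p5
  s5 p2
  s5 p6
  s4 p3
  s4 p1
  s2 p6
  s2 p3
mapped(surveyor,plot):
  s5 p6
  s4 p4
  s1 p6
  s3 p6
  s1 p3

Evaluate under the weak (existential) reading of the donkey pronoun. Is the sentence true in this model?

"it" takes "a plot" as antecedent — a donkey pronoun bound across the clause boundary.
Truth condition: for no (s,p) with measured(s,p) does mapped(s,p) hold.
Restrictor pairs — does the scope hold? (s2,p3):fails  (s2,p6):fails  (s3,p5):fails  (s4,p1):fails  (s4,p3):fails  (s5,p2):fails  (s5,p6):holds
Scope holds for 1 pair(s), so the sentence is false.

False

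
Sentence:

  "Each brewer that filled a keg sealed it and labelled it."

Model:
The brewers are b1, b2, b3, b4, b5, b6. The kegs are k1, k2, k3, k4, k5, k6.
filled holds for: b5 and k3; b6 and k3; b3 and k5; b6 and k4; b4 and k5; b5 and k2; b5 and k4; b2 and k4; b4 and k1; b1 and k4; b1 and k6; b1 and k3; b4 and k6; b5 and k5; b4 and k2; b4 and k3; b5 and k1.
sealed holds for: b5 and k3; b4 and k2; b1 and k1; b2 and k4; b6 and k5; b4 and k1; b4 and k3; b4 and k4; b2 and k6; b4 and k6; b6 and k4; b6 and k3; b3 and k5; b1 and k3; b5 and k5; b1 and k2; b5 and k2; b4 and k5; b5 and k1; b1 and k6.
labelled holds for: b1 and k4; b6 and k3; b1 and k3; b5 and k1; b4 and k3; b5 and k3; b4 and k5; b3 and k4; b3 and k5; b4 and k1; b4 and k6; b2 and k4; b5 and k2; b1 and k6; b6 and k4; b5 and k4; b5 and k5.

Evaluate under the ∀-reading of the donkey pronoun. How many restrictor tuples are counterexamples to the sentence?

"it" takes "a keg" as antecedent — a donkey pronoun bound across the clause boundary.
Strong reading: for every (b,k) with filled(b,k), sealed(b,k) ∧ labelled(b,k).
Restrictor pairs: (b1,k3) ✓  (b1,k4) ✗  (b1,k6) ✓  (b2,k4) ✓  (b3,k5) ✓  (b4,k1) ✓  (b4,k2) ✗  (b4,k3) ✓  (b4,k5) ✓  (b4,k6) ✓  (b5,k1) ✓  (b5,k2) ✓  (b5,k3) ✓  (b5,k4) ✗  (b5,k5) ✓  (b6,k3) ✓  (b6,k4) ✓
Counterexamples (restrictor pairs failing the scope): 3.

3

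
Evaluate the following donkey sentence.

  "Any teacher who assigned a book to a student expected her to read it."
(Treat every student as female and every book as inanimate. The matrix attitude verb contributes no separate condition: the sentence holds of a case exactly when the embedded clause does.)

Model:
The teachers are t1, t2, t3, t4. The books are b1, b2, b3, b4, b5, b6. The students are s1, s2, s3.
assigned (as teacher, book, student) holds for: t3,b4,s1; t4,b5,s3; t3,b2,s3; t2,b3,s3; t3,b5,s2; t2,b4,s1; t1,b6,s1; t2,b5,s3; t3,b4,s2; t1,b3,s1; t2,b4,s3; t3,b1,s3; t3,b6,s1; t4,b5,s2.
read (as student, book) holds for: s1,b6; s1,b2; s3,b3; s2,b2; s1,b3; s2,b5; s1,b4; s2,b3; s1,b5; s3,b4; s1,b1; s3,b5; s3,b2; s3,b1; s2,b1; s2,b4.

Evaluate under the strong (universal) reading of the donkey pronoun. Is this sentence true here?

True

"her" takes "a student" as antecedent and "it" takes "a book"; both are donkey pronouns co-varying with the restrictor.
Strong reading: for every (t,b,s) with assigned(t,b,s), read(s,b).
Restrictor triples: (t1,b3,s1)→read(s1,b3) ✓  (t1,b6,s1)→read(s1,b6) ✓  (t2,b3,s3)→read(s3,b3) ✓  (t2,b4,s1)→read(s1,b4) ✓  (t2,b4,s3)→read(s3,b4) ✓  (t2,b5,s3)→read(s3,b5) ✓  (t3,b1,s3)→read(s3,b1) ✓  (t3,b2,s3)→read(s3,b2) ✓  (t3,b4,s1)→read(s1,b4) ✓  (t3,b4,s2)→read(s2,b4) ✓  (t3,b5,s2)→read(s2,b5) ✓  (t3,b6,s1)→read(s1,b6) ✓  (t4,b5,s2)→read(s2,b5) ✓  (t4,b5,s3)→read(s3,b5) ✓
Every restrictor triple satisfies the scope.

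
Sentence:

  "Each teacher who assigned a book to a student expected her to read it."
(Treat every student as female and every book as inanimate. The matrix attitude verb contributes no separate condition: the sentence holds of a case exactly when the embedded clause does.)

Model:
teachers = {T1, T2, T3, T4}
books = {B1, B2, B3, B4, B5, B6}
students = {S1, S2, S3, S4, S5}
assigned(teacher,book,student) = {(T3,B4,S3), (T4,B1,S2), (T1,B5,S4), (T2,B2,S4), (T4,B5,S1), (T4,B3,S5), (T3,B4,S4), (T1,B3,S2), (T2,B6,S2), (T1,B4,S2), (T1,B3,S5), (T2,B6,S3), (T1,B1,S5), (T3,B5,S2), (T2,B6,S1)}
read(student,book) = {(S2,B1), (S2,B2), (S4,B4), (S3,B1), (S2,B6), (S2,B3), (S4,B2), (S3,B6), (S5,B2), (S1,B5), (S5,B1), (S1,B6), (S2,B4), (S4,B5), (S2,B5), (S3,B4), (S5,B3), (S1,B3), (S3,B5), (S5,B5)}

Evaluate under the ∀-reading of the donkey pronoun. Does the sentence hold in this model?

True

"her" takes "a student" as antecedent and "it" takes "a book"; both are donkey pronouns co-varying with the restrictor.
Strong reading: for every (t,b,s) with assigned(t,b,s), read(s,b).
Restrictor triples: (T1,B1,S5)→read(S5,B1) ✓  (T1,B3,S2)→read(S2,B3) ✓  (T1,B3,S5)→read(S5,B3) ✓  (T1,B4,S2)→read(S2,B4) ✓  (T1,B5,S4)→read(S4,B5) ✓  (T2,B2,S4)→read(S4,B2) ✓  (T2,B6,S1)→read(S1,B6) ✓  (T2,B6,S2)→read(S2,B6) ✓  (T2,B6,S3)→read(S3,B6) ✓  (T3,B4,S3)→read(S3,B4) ✓  (T3,B4,S4)→read(S4,B4) ✓  (T3,B5,S2)→read(S2,B5) ✓  (T4,B1,S2)→read(S2,B1) ✓  (T4,B3,S5)→read(S5,B3) ✓  (T4,B5,S1)→read(S1,B5) ✓
Every restrictor triple satisfies the scope.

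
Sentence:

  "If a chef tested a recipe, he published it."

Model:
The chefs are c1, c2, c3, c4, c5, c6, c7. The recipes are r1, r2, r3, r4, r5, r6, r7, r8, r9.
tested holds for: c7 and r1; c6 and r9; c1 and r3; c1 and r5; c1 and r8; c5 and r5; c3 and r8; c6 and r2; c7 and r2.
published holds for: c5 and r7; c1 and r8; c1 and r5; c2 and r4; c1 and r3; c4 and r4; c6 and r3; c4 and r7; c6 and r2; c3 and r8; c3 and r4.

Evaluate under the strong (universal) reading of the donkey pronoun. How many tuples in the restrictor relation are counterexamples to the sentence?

4

"it" takes "a recipe" as antecedent — a donkey pronoun bound across the clause boundary.
Strong reading: for every (c,r) with tested(c,r), published(c,r).
Restrictor pairs: (c1,r3) ✓  (c1,r5) ✓  (c1,r8) ✓  (c3,r8) ✓  (c5,r5) ✗  (c6,r2) ✓  (c6,r9) ✗  (c7,r1) ✗  (c7,r2) ✗
Counterexamples (restrictor pairs failing the scope): 4.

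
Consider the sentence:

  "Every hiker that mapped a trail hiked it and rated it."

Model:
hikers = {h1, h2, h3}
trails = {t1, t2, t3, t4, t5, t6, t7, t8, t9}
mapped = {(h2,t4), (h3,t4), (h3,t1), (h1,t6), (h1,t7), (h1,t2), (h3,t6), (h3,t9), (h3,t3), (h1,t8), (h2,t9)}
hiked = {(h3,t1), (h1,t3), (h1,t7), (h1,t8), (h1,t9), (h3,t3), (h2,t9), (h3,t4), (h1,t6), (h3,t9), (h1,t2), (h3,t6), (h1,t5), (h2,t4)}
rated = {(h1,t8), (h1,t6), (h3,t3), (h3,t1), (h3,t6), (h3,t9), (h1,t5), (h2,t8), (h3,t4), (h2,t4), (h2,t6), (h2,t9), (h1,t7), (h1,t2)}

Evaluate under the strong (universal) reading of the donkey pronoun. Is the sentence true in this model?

"it" takes "a trail" as antecedent — a donkey pronoun bound across the clause boundary.
Strong reading: for every (h,t) with mapped(h,t), hiked(h,t) ∧ rated(h,t).
Restrictor pairs: (h1,t2) ✓  (h1,t6) ✓  (h1,t7) ✓  (h1,t8) ✓  (h2,t4) ✓  (h2,t9) ✓  (h3,t1) ✓  (h3,t3) ✓  (h3,t4) ✓  (h3,t6) ✓  (h3,t9) ✓
Every restrictor pair satisfies the scope.

True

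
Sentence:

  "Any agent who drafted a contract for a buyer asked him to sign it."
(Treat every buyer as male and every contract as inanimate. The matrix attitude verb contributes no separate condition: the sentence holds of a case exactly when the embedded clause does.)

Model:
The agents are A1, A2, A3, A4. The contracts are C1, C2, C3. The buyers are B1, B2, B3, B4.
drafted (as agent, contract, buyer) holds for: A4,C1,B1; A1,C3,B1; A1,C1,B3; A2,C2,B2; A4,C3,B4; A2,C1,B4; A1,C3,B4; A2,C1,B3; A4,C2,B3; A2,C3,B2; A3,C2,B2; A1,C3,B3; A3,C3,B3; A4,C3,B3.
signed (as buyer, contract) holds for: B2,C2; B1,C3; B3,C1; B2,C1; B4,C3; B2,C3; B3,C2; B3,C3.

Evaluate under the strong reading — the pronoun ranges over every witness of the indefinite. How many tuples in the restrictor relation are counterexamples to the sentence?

"him" takes "a buyer" as antecedent and "it" takes "a contract"; both are donkey pronouns co-varying with the restrictor.
Strong reading: for every (a,c,b) with drafted(a,c,b), signed(b,c).
Restrictor triples: (A1,C1,B3)→signed(B3,C1) ✓  (A1,C3,B1)→signed(B1,C3) ✓  (A1,C3,B3)→signed(B3,C3) ✓  (A1,C3,B4)→signed(B4,C3) ✓  (A2,C1,B3)→signed(B3,C1) ✓  (A2,C1,B4)→signed(B4,C1) ✗  (A2,C2,B2)→signed(B2,C2) ✓  (A2,C3,B2)→signed(B2,C3) ✓  (A3,C2,B2)→signed(B2,C2) ✓  (A3,C3,B3)→signed(B3,C3) ✓  (A4,C1,B1)→signed(B1,C1) ✗  (A4,C2,B3)→signed(B3,C2) ✓  (A4,C3,B3)→signed(B3,C3) ✓  (A4,C3,B4)→signed(B4,C3) ✓
Counterexamples (restrictor triples failing the scope): 2.

2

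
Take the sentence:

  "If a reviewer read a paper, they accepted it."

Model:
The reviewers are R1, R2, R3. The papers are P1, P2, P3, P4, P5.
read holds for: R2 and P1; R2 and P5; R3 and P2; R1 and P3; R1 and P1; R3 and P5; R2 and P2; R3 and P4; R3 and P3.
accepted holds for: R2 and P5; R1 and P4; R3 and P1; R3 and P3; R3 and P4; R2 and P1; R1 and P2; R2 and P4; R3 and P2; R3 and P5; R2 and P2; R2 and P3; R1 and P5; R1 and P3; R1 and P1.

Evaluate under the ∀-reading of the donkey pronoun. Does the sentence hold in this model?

True

"it" takes "a paper" as antecedent — a donkey pronoun bound across the clause boundary.
Strong reading: for every (r,p) with read(r,p), accepted(r,p).
Restrictor pairs: (R1,P1) ✓  (R1,P3) ✓  (R2,P1) ✓  (R2,P2) ✓  (R2,P5) ✓  (R3,P2) ✓  (R3,P3) ✓  (R3,P4) ✓  (R3,P5) ✓
Every restrictor pair satisfies the scope.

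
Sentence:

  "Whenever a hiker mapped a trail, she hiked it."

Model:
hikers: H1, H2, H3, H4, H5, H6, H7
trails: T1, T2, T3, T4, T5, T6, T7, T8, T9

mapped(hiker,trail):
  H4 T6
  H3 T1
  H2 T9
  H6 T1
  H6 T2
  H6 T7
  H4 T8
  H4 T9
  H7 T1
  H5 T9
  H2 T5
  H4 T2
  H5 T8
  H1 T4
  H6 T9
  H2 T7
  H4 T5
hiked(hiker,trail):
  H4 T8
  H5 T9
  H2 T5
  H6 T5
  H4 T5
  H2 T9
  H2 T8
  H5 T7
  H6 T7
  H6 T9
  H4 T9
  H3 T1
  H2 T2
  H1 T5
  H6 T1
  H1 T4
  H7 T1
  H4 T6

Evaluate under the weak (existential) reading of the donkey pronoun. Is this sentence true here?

True

"it" takes "a trail" as antecedent — a donkey pronoun bound across the clause boundary.
Weak reading: every hiker h with some mapped-trail has at least one mapped-trail t such that hiked(h,t).
Per hiker: H1:✓  H2:✓  H3:✓  H4:✓  H5:✓  H6:✓  H7:✓
Every hiker in the restrictor has a witness.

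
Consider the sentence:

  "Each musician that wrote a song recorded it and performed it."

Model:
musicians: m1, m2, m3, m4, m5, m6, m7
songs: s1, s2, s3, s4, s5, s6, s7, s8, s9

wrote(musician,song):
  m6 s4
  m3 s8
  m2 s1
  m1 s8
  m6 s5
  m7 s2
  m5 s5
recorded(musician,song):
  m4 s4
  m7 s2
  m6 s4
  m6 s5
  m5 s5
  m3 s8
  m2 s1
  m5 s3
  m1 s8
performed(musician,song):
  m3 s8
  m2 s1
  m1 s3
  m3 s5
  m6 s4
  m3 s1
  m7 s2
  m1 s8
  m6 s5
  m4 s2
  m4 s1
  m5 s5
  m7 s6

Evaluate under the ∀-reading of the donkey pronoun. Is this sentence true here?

"it" takes "a song" as antecedent — a donkey pronoun bound across the clause boundary.
Strong reading: for every (m,s) with wrote(m,s), recorded(m,s) ∧ performed(m,s).
Restrictor pairs: (m1,s8) ✓  (m2,s1) ✓  (m3,s8) ✓  (m5,s5) ✓  (m6,s4) ✓  (m6,s5) ✓  (m7,s2) ✓
Every restrictor pair satisfies the scope.

True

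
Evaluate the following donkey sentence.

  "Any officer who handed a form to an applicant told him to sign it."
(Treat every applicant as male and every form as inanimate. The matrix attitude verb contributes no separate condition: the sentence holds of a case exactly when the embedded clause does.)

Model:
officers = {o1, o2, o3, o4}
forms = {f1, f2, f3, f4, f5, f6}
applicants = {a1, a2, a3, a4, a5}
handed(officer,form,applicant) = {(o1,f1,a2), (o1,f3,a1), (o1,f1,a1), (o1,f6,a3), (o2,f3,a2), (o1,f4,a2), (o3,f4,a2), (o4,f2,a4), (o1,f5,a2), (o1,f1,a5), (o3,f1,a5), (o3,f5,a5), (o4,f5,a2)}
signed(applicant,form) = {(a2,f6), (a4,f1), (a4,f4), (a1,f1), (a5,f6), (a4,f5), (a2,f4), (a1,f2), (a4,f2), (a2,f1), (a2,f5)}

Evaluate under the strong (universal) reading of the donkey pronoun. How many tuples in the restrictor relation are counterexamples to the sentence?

"him" takes "an applicant" as antecedent and "it" takes "a form"; both are donkey pronouns co-varying with the restrictor.
Strong reading: for every (o,f,a) with handed(o,f,a), signed(a,f).
Restrictor triples: (o1,f1,a1)→signed(a1,f1) ✓  (o1,f1,a2)→signed(a2,f1) ✓  (o1,f1,a5)→signed(a5,f1) ✗  (o1,f3,a1)→signed(a1,f3) ✗  (o1,f4,a2)→signed(a2,f4) ✓  (o1,f5,a2)→signed(a2,f5) ✓  (o1,f6,a3)→signed(a3,f6) ✗  (o2,f3,a2)→signed(a2,f3) ✗  (o3,f1,a5)→signed(a5,f1) ✗  (o3,f4,a2)→signed(a2,f4) ✓  (o3,f5,a5)→signed(a5,f5) ✗  (o4,f2,a4)→signed(a4,f2) ✓  (o4,f5,a2)→signed(a2,f5) ✓
Counterexamples (restrictor triples failing the scope): 6.

6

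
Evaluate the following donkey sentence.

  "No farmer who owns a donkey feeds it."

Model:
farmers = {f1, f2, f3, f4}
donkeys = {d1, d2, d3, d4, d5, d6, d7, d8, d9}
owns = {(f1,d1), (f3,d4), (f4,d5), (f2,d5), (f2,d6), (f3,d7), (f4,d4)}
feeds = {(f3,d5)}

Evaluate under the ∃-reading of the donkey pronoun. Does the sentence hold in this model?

True

"it" takes "a donkey" as antecedent — a donkey pronoun bound across the clause boundary.
Truth condition: for no (f,d) with owns(f,d) does feeds(f,d) hold.
Restrictor pairs — does the scope hold? (f1,d1):fails  (f2,d5):fails  (f2,d6):fails  (f3,d4):fails  (f3,d7):fails  (f4,d4):fails  (f4,d5):fails
Scope holds for no restrictor pair, so the sentence is true.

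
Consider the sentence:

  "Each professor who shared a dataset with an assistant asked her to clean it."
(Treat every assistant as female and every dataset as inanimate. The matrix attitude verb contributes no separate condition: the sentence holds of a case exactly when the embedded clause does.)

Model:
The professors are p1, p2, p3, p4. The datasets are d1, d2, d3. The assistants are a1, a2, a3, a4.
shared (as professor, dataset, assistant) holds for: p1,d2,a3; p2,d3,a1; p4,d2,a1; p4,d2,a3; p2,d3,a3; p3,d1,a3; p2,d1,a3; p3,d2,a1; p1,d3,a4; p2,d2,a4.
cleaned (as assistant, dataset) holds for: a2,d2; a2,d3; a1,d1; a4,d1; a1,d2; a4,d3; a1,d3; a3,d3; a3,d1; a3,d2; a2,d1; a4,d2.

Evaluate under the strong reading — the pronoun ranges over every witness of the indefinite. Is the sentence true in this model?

True

"her" takes "an assistant" as antecedent and "it" takes "a dataset"; both are donkey pronouns co-varying with the restrictor.
Strong reading: for every (p,d,a) with shared(p,d,a), cleaned(a,d).
Restrictor triples: (p1,d2,a3)→cleaned(a3,d2) ✓  (p1,d3,a4)→cleaned(a4,d3) ✓  (p2,d1,a3)→cleaned(a3,d1) ✓  (p2,d2,a4)→cleaned(a4,d2) ✓  (p2,d3,a1)→cleaned(a1,d3) ✓  (p2,d3,a3)→cleaned(a3,d3) ✓  (p3,d1,a3)→cleaned(a3,d1) ✓  (p3,d2,a1)→cleaned(a1,d2) ✓  (p4,d2,a1)→cleaned(a1,d2) ✓  (p4,d2,a3)→cleaned(a3,d2) ✓
Every restrictor triple satisfies the scope.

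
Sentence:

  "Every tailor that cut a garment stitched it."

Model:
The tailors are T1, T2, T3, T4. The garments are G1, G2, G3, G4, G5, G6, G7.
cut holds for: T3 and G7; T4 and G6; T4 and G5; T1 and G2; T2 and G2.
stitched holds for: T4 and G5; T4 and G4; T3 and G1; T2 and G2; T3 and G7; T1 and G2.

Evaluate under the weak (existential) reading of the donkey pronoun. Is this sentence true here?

"it" takes "a garment" as antecedent — a donkey pronoun bound across the clause boundary.
Weak reading: every tailor t with some cut-garment has at least one cut-garment g such that stitched(t,g).
Per tailor: T1:✓  T2:✓  T3:✓  T4:✓
Every tailor in the restrictor has a witness.

True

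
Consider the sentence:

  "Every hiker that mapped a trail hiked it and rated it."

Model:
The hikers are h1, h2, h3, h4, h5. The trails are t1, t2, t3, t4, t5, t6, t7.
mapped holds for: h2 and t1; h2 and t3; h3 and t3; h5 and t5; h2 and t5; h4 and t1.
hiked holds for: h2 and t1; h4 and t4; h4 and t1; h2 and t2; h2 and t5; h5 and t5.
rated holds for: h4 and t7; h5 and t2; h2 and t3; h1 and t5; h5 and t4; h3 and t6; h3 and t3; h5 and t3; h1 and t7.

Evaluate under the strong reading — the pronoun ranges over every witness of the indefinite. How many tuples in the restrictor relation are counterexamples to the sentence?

6

"it" takes "a trail" as antecedent — a donkey pronoun bound across the clause boundary.
Strong reading: for every (h,t) with mapped(h,t), hiked(h,t) ∧ rated(h,t).
Restrictor pairs: (h2,t1) ✗  (h2,t3) ✗  (h2,t5) ✗  (h3,t3) ✗  (h4,t1) ✗  (h5,t5) ✗
Counterexamples (restrictor pairs failing the scope): 6.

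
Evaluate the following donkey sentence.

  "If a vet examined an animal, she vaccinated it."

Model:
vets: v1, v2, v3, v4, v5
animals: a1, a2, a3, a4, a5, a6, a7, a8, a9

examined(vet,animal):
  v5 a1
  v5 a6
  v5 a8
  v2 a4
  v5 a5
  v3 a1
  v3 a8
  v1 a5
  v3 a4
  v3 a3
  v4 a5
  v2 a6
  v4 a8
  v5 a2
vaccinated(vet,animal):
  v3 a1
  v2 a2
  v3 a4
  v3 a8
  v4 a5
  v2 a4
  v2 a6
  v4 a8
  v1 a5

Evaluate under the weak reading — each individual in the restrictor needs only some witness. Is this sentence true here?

False

"it" takes "an animal" as antecedent — a donkey pronoun bound across the clause boundary.
Weak reading: every vet v with some examined-animal has at least one examined-animal a such that vaccinated(v,a).
Per vet: v1:✓  v2:✓  v3:✓  v4:✓  v5:✗
v5 has no witness among its examined-animals.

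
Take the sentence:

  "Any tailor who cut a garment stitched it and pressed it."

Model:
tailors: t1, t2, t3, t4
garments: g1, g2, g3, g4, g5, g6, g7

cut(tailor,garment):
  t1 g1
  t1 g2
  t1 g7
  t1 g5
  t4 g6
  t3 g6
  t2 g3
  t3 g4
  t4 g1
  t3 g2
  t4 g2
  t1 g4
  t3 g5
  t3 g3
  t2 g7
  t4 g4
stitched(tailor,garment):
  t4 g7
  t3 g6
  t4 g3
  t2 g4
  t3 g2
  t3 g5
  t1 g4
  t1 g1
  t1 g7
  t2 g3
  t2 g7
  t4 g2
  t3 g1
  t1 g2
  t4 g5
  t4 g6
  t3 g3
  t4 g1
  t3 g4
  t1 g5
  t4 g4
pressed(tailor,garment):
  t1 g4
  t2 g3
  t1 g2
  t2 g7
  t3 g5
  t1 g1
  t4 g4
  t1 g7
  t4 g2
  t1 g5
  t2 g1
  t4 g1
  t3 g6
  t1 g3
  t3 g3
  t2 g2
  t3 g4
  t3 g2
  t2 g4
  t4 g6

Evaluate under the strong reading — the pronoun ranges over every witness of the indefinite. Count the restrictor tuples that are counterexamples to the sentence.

0

"it" takes "a garment" as antecedent — a donkey pronoun bound across the clause boundary.
Strong reading: for every (t,g) with cut(t,g), stitched(t,g) ∧ pressed(t,g).
Restrictor pairs: (t1,g1) ✓  (t1,g2) ✓  (t1,g4) ✓  (t1,g5) ✓  (t1,g7) ✓  (t2,g3) ✓  (t2,g7) ✓  (t3,g2) ✓  (t3,g3) ✓  (t3,g4) ✓  (t3,g5) ✓  (t3,g6) ✓  (t4,g1) ✓  (t4,g2) ✓  (t4,g4) ✓  (t4,g6) ✓
Counterexamples (restrictor pairs failing the scope): 0.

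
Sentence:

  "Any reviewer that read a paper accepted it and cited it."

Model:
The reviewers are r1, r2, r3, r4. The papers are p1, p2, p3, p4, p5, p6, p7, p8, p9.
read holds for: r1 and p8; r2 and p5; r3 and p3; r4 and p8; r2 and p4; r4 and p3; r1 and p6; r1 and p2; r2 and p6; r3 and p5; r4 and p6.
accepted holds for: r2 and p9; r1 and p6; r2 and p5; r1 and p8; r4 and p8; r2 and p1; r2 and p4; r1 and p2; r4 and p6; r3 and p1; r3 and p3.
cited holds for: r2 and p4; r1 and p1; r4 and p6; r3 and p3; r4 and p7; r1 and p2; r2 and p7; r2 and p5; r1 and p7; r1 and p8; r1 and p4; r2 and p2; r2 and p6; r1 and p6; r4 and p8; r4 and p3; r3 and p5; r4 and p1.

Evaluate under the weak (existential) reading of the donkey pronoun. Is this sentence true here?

"it" takes "a paper" as antecedent — a donkey pronoun bound across the clause boundary.
Weak reading: every reviewer r with some read-paper has at least one read-paper p such that accepted(r,p) ∧ cited(r,p).
Per reviewer: r1:✓  r2:✓  r3:✓  r4:✓
Every reviewer in the restrictor has a witness.

True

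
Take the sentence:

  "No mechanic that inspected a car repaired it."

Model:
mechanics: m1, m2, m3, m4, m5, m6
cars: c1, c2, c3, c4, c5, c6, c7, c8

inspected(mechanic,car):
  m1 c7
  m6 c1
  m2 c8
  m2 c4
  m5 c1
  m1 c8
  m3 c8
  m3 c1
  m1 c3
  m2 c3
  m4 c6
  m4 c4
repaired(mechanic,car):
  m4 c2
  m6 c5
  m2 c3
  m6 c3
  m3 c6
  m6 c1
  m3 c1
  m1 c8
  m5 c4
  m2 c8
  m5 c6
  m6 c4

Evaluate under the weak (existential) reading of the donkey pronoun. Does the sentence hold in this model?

False

"it" takes "a car" as antecedent — a donkey pronoun bound across the clause boundary.
Truth condition: for no (m,c) with inspected(m,c) does repaired(m,c) hold.
Restrictor pairs — does the scope hold? (m1,c3):fails  (m1,c7):fails  (m1,c8):holds  (m2,c3):holds  (m2,c4):fails  (m2,c8):holds  (m3,c1):holds  (m3,c8):fails  (m4,c4):fails  (m4,c6):fails  (m5,c1):fails  (m6,c1):holds
Scope holds for 5 pair(s), so the sentence is false.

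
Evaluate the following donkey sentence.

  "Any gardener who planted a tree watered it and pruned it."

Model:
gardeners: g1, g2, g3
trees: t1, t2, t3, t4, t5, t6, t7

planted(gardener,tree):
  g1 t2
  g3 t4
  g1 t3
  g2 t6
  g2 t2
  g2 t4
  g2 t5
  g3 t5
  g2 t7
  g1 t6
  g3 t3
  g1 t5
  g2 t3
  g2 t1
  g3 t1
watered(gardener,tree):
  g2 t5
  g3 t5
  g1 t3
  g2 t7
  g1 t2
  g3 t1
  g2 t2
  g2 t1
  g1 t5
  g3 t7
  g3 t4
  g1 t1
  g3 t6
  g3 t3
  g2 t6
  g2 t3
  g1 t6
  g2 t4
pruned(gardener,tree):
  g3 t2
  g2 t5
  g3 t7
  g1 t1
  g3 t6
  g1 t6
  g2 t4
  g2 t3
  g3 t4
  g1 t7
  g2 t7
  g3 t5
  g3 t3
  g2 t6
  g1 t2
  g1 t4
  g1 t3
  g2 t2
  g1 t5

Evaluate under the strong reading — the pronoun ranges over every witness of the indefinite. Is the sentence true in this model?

"it" takes "a tree" as antecedent — a donkey pronoun bound across the clause boundary.
Strong reading: for every (g,t) with planted(g,t), watered(g,t) ∧ pruned(g,t).
Restrictor pairs: (g1,t2) ✓  (g1,t3) ✓  (g1,t5) ✓  (g1,t6) ✓  (g2,t1) ✗  (g2,t2) ✓  (g2,t3) ✓  (g2,t4) ✓  (g2,t5) ✓  (g2,t6) ✓  (g2,t7) ✓  (g3,t1) ✗  (g3,t3) ✓  (g3,t4) ✓  (g3,t5) ✓
Counterexample: (g2,t1) is in planted but fails the scope.

False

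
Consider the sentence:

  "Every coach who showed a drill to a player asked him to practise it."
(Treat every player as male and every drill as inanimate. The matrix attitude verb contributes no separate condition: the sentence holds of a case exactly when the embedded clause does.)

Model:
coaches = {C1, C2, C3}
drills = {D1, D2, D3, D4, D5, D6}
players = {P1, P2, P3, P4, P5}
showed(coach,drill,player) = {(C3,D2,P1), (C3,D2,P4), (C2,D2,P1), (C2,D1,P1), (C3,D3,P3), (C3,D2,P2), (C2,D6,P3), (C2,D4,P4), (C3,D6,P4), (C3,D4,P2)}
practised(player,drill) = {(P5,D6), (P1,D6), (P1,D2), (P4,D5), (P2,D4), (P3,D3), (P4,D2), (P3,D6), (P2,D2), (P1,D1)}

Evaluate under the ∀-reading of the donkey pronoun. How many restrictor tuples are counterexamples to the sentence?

2

"him" takes "a player" as antecedent and "it" takes "a drill"; both are donkey pronouns co-varying with the restrictor.
Strong reading: for every (c,d,p) with showed(c,d,p), practised(p,d).
Restrictor triples: (C2,D1,P1)→practised(P1,D1) ✓  (C2,D2,P1)→practised(P1,D2) ✓  (C2,D4,P4)→practised(P4,D4) ✗  (C2,D6,P3)→practised(P3,D6) ✓  (C3,D2,P1)→practised(P1,D2) ✓  (C3,D2,P2)→practised(P2,D2) ✓  (C3,D2,P4)→practised(P4,D2) ✓  (C3,D3,P3)→practised(P3,D3) ✓  (C3,D4,P2)→practised(P2,D4) ✓  (C3,D6,P4)→practised(P4,D6) ✗
Counterexamples (restrictor triples failing the scope): 2.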